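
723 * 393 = 284139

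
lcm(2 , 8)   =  8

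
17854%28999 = 17854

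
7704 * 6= 46224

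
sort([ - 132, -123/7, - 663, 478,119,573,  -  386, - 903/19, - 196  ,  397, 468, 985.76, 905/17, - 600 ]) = [ - 663, - 600, - 386 ,-196, -132,-903/19, - 123/7,905/17, 119,397,468,478,573, 985.76]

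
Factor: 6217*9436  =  2^2*7^1*337^1*6217^1 = 58663612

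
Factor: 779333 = 479^1*1627^1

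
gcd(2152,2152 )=2152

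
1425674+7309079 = 8734753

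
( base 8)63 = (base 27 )1O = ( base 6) 123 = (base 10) 51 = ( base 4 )303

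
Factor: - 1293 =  - 3^1*431^1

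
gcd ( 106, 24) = 2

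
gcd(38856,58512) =24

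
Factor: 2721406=2^1 * 23^1*67^1*883^1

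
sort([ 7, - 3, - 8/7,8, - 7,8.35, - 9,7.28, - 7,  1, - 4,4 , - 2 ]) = [ - 9, - 7, - 7, - 4, - 3,-2, - 8/7, 1,  4,7,7.28,8,  8.35] 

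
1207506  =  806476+401030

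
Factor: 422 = 2^1*211^1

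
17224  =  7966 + 9258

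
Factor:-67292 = -2^2* 16823^1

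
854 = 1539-685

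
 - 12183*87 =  - 1059921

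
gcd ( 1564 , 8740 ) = 92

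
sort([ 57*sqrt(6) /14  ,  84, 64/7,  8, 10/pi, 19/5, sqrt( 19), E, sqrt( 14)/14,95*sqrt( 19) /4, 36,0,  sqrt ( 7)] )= [ 0,  sqrt( 14)/14 , sqrt( 7), E, 10/pi, 19/5, sqrt(19), 8, 64/7 , 57*sqrt( 6)/14, 36,  84, 95 * sqrt( 19 )/4] 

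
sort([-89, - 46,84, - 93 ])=[  -  93, - 89,- 46, 84 ] 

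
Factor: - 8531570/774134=-4265785/387067=- 5^1*19^1*23^( - 1)*83^1*541^1*16829^(-1 )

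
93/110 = 93/110=0.85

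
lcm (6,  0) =0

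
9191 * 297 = 2729727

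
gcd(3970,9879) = 1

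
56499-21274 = 35225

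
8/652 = 2/163 = 0.01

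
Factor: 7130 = 2^1*5^1*23^1 * 31^1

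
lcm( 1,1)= 1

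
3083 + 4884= 7967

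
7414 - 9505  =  -2091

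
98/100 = 49/50 = 0.98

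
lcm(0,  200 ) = 0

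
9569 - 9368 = 201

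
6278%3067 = 144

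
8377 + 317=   8694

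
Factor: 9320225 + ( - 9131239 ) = 2^1*7^1*13499^1 = 188986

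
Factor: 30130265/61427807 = 5^1*7^( - 1)*11^1*37^(-1)*237173^(-1 )*547823^1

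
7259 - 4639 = 2620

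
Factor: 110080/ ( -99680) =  - 2^4*7^( - 1 )*43^1*89^(-1) = - 688/623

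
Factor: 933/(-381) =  - 311/127 =-127^ ( - 1 ) * 311^1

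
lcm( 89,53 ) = 4717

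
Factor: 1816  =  2^3*227^1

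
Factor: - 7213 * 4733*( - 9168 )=312987534672= 2^4*3^1*191^1*4733^1*7213^1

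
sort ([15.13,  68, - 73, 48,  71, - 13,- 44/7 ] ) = [ -73, - 13, - 44/7,  15.13, 48,  68,71 ]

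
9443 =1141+8302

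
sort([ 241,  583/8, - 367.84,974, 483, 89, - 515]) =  [ - 515,-367.84, 583/8, 89, 241, 483, 974 ]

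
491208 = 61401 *8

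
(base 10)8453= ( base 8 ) 20405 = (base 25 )dd3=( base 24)EG5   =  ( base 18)181b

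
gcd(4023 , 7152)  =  447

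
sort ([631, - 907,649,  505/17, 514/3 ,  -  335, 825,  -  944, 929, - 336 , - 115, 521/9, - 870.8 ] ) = [ - 944,-907, - 870.8,- 336,- 335, -115, 505/17,521/9 , 514/3, 631,649,825, 929 ]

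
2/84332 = 1/42166 = 0.00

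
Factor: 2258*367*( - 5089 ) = -4217183054 = - 2^1 * 7^1 * 367^1*727^1*1129^1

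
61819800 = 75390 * 820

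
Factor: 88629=3^1*31^1*953^1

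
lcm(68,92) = 1564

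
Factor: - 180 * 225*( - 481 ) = 19480500 = 2^2*3^4*5^3*13^1*37^1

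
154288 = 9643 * 16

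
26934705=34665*777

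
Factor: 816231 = 3^1*13^1 *20929^1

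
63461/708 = 89+449/708 = 89.63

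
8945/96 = 8945/96 = 93.18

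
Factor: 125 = 5^3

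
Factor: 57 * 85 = 4845  =  3^1*5^1*17^1*19^1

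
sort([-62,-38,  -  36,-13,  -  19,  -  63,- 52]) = [-63, -62,- 52, - 38,-36,-19, - 13] 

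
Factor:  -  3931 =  - 3931^1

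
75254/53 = 75254/53=1419.89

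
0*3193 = 0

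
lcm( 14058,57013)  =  1026234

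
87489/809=108+117/809 = 108.14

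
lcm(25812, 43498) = 2348892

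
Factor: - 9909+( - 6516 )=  - 16425 = -3^2*5^2*73^1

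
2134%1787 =347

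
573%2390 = 573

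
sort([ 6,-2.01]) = [-2.01,6]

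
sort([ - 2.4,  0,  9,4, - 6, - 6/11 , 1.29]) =[-6,-2.4,-6/11,0,  1.29,4,9]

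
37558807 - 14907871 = 22650936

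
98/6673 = 98/6673 =0.01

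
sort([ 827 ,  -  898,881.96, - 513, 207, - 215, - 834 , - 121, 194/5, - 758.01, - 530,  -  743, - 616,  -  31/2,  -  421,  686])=[ - 898, - 834, - 758.01,- 743, - 616,-530, - 513, -421, - 215 , - 121, - 31/2,  194/5,207,  686,827, 881.96] 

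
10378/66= 157 + 8/33 =157.24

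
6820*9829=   67033780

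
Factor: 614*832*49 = 2^7*7^2*13^1 * 307^1 = 25031552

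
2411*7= 16877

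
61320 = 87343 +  - 26023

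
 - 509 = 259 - 768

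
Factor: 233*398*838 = 77711092 = 2^2*199^1* 233^1*419^1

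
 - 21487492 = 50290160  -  71777652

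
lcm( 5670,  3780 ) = 11340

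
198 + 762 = 960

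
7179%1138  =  351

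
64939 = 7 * 9277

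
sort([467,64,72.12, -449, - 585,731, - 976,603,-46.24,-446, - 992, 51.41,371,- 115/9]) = [-992, - 976, -585,  -  449,-446, - 46.24, - 115/9,51.41, 64,72.12,371,467,603,731]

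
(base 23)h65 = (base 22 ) ij6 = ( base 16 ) 23b0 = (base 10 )9136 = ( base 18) 1A3A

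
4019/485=4019/485  =  8.29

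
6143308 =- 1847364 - -7990672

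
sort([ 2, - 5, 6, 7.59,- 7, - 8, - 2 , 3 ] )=[ - 8, - 7, - 5, - 2, 2, 3,6 , 7.59 ]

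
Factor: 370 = 2^1*5^1*37^1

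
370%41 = 1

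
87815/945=2509/27 = 92.93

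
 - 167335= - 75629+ - 91706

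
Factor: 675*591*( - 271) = -3^4*5^2 *197^1*271^1 = - 108108675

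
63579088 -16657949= 46921139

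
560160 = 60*9336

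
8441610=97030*87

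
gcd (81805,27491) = 1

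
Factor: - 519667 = - 519667^1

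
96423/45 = 2142 + 11/15 = 2142.73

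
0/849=0  =  0.00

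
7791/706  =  11+25/706 = 11.04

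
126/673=126/673 = 0.19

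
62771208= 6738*9316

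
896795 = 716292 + 180503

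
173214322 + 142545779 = 315760101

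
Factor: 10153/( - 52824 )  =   - 2^(  -  3 ) * 3^( - 1)*11^1*13^1*31^( - 1 ) = - 143/744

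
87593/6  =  14598 + 5/6  =  14598.83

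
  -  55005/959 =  - 58 + 617/959 = -57.36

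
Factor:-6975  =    -  3^2*5^2*31^1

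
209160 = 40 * 5229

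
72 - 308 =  - 236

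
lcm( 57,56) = 3192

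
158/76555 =158/76555  =  0.00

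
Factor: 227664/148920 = 558/365=2^1*3^2 * 5^( - 1 )*  31^1*73^(- 1)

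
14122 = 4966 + 9156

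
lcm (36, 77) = 2772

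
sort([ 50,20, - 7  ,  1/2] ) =[-7,1/2,20 , 50 ]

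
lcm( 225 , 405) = 2025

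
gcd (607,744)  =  1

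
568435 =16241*35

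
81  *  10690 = 865890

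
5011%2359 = 293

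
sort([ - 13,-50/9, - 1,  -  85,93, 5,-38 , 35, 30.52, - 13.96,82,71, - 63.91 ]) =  [  -  85, - 63.91, - 38,-13.96 ,  -  13, - 50/9, - 1, 5,30.52, 35,71 , 82,93]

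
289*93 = 26877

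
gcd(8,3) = 1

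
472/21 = 472/21 = 22.48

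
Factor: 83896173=3^2 * 17^1*97^1  *5653^1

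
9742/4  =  4871/2= 2435.50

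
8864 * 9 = 79776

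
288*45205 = 13019040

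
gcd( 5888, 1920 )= 128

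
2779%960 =859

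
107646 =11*9786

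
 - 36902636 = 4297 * ( - 8588)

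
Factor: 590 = 2^1 * 5^1 * 59^1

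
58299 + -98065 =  -39766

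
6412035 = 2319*2765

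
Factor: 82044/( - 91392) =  - 2^ ( - 6 )*3^1*7^ ( - 1)*17^( - 1 )*43^1*53^1 =-6837/7616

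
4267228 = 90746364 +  - 86479136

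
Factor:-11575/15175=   -  463^1*607^(-1) = - 463/607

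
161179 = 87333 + 73846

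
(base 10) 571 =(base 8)1073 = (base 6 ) 2351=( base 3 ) 210011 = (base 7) 1444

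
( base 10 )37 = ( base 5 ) 122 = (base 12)31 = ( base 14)29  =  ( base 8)45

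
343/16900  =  343/16900 = 0.02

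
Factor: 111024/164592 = 3^(-1 ) * 127^( - 1 ) *257^1 = 257/381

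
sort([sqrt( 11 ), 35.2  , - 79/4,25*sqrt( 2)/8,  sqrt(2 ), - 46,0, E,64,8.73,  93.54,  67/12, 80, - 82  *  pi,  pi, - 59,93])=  [-82  *pi, - 59,-46,-79/4,0, sqrt( 2 ),E, pi, sqrt( 11), 25*sqrt( 2)/8 , 67/12,8.73, 35.2,  64, 80, 93,93.54]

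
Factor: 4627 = 7^1*661^1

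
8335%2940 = 2455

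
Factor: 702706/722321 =2^1*43^1* 8171^1*722321^( - 1) 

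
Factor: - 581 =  - 7^1*83^1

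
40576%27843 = 12733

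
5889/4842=1 + 349/1614 = 1.22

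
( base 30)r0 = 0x32A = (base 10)810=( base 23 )1C5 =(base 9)1100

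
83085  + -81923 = 1162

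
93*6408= 595944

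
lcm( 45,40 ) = 360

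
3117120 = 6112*510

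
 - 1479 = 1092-2571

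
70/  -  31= -70/31  =  - 2.26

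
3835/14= 3835/14 = 273.93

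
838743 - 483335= 355408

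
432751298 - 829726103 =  - 396974805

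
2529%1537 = 992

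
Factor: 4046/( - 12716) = - 2^(-1 )*7^1  *  11^(-1) = - 7/22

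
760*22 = 16720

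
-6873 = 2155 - 9028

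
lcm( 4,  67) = 268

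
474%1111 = 474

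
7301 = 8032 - 731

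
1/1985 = 1/1985 = 0.00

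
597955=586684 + 11271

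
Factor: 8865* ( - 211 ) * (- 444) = 2^2*3^3*5^1*37^1  *197^1*211^1 = 830508660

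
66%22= 0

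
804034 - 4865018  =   - 4060984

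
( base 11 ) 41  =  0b101101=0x2d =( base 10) 45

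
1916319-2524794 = - 608475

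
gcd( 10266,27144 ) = 174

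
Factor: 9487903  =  397^1*23899^1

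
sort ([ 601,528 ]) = [ 528,  601]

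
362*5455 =1974710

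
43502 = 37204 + 6298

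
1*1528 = 1528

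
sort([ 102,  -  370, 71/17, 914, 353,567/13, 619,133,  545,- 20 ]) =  [ - 370 ,- 20,71/17, 567/13, 102,133,353, 545,  619 , 914 ] 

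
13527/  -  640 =-13527/640 = -21.14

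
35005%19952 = 15053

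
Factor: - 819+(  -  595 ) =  - 2^1*7^1*101^1 = - 1414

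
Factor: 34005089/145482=2^( - 1)*3^ (-1 )*3547^1*9587^1*24247^( - 1)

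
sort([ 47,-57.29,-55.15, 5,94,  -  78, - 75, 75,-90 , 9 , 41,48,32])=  [ - 90, - 78, - 75,  -  57.29,  -  55.15, 5 , 9, 32,  41 , 47, 48,75, 94]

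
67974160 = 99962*680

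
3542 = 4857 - 1315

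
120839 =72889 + 47950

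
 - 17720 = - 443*40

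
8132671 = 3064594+5068077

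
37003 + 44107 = 81110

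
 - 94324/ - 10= 9432 + 2/5=9432.40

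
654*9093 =5946822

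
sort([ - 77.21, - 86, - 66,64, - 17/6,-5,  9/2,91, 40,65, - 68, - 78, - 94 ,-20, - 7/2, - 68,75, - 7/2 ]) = [ - 94,  -  86, - 78,  -  77.21, - 68, - 68, - 66, - 20, - 5, - 7/2, - 7/2, - 17/6, 9/2, 40, 64,65,75,91]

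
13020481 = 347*37523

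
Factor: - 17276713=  - 3109^1*5557^1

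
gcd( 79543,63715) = 1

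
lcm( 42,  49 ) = 294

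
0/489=0 = 0.00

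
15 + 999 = 1014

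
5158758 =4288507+870251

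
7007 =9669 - 2662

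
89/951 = 89/951 = 0.09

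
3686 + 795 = 4481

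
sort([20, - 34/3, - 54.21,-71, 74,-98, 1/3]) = [- 98,  -  71, - 54.21, - 34/3, 1/3,20,  74] 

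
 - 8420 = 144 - 8564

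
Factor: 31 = 31^1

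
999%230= 79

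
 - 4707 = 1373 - 6080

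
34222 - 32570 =1652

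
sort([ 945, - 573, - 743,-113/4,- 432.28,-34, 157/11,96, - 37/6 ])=[-743, - 573, - 432.28 , - 34, - 113/4, - 37/6, 157/11, 96,  945] 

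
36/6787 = 36/6787=0.01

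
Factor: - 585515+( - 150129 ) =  - 735644 = - 2^2*7^1*13^1*43^1*47^1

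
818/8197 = 818/8197  =  0.10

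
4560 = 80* 57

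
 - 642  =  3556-4198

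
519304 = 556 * 934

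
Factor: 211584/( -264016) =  - 2^3*3^1 * 19^1*569^( - 1 ) =- 456/569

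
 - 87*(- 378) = 32886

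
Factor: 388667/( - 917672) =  - 2^( - 3 )*7^( - 2)*67^1*2341^( - 1)*5801^1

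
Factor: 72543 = 3^1 * 24181^1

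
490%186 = 118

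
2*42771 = 85542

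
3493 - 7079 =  - 3586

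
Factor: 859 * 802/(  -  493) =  - 2^1*17^( - 1)*29^(-1) * 401^1*859^1 = - 688918/493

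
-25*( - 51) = 1275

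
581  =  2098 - 1517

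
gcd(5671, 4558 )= 53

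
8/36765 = 8/36765 = 0.00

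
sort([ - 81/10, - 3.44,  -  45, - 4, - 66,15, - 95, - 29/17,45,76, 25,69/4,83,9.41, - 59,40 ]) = [ - 95,- 66, - 59,- 45,-81/10, - 4,-3.44, - 29/17, 9.41, 15, 69/4,25 , 40, 45,  76,83] 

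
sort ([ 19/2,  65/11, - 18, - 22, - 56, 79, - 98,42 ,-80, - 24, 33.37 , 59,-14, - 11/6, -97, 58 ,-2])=[ - 98, -97, - 80, - 56, -24, - 22, -18,-14, - 2 , - 11/6,65/11,  19/2, 33.37, 42, 58,59 , 79]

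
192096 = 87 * 2208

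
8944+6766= 15710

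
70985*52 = 3691220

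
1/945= 1/945 = 0.00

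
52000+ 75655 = 127655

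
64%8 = 0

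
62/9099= 62/9099 = 0.01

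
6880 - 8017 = - 1137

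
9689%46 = 29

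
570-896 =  - 326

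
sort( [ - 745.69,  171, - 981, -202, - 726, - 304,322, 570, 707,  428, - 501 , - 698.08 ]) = [ - 981, - 745.69,-726 , - 698.08,-501,-304, - 202 , 171,322,428,570,707]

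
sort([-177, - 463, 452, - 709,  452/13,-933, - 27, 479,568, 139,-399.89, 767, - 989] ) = [  -  989 ,-933, - 709, - 463,-399.89, - 177,-27, 452/13,139, 452, 479, 568,  767]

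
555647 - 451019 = 104628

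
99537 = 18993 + 80544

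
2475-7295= -4820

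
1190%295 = 10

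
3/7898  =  3/7898 = 0.00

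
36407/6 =6067 + 5/6 = 6067.83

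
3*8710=26130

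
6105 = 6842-737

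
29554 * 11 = 325094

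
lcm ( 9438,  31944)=415272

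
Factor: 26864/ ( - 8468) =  - 92/29 = - 2^2*23^1*29^( - 1)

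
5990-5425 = 565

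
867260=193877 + 673383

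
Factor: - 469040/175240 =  - 2^1*11^1*41^1*337^(  -  1)=- 902/337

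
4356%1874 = 608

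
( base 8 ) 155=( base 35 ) 34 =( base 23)4H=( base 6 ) 301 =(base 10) 109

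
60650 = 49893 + 10757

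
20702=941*22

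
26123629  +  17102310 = 43225939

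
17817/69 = 5939/23 =258.22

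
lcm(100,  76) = 1900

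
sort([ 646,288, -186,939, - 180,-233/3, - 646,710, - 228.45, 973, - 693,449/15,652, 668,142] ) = [ - 693,-646, - 228.45,-186, - 180,-233/3,449/15, 142,288,646 , 652 , 668,710,939,973] 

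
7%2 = 1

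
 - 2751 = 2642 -5393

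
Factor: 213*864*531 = 97720992 = 2^5 *3^6 * 59^1*71^1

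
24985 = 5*4997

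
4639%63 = 40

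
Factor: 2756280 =2^3*3^1*5^1*103^1*223^1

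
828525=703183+125342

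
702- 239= 463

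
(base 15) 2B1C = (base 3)110200200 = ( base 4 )2100210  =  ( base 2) 10010000100100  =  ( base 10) 9252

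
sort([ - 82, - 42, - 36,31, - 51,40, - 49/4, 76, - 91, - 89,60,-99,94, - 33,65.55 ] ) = [ - 99,  -  91,-89, -82,-51, - 42, - 36, - 33, - 49/4, 31,40,60,65.55,76, 94 ]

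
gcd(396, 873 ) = 9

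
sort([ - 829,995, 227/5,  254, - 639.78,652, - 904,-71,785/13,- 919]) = [ - 919, - 904,- 829, -639.78,- 71,227/5, 785/13  ,  254, 652, 995]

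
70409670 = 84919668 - 14509998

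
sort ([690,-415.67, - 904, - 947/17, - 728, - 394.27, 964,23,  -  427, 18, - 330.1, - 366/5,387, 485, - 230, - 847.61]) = [ - 904, -847.61, - 728, - 427, - 415.67, - 394.27, - 330.1, -230, - 366/5, - 947/17,18, 23, 387, 485,690, 964]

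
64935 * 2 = 129870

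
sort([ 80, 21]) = [21,80]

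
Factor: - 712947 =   -  3^1*67^1 * 3547^1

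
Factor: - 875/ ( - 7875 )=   1/9 = 3^( - 2 )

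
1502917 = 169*8893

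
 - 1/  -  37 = 1/37 =0.03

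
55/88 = 5/8  =  0.62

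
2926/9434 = 1463/4717 = 0.31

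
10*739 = 7390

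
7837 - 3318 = 4519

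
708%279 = 150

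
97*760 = 73720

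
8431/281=30 + 1/281 = 30.00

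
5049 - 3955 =1094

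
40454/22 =20227/11 = 1838.82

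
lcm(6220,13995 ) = 55980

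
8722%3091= 2540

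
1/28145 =1/28145= 0.00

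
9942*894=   8888148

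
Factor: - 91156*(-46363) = 4226265628 = 2^2*13^1 * 71^1*653^1*1753^1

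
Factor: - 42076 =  - 2^2*67^1*157^1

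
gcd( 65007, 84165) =93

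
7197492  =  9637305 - 2439813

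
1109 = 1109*1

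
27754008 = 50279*552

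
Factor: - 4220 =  - 2^2 * 5^1 * 211^1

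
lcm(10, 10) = 10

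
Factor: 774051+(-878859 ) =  - 104808= -2^3*3^1*11^1* 397^1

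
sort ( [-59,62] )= [ - 59 , 62 ] 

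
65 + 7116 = 7181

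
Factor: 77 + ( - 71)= 2^1*3^1 = 6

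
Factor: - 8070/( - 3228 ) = 5/2 = 2^( - 1)*5^1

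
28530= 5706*5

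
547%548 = 547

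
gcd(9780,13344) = 12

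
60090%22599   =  14892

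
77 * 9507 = 732039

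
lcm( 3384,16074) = 64296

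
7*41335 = 289345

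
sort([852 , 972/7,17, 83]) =[ 17, 83, 972/7, 852 ]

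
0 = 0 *2346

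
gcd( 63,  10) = 1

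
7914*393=3110202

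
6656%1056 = 320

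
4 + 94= 98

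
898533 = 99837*9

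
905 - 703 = 202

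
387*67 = 25929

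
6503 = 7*929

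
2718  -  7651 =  - 4933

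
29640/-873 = -34 + 14/291 = - 33.95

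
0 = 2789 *0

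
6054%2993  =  68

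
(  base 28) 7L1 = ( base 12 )3625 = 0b1011110111101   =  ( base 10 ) 6077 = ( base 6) 44045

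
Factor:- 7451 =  - 7451^1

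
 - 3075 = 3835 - 6910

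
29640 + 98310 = 127950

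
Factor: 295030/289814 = 5^1*7^(-1)*127^(  -  1 )*181^1 = 905/889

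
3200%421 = 253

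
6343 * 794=5036342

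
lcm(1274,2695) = 70070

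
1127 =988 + 139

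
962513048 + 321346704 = 1283859752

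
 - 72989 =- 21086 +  - 51903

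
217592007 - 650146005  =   - 432553998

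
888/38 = 23 + 7/19 = 23.37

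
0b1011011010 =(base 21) 1dg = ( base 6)3214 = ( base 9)1001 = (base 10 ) 730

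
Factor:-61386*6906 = - 2^2*3^2*13^1 *787^1*1151^1 = - 423931716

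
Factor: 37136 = 2^4*11^1*211^1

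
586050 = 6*97675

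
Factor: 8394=2^1*3^1*1399^1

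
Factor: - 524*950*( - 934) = 464945200 =2^4*5^2*19^1*131^1*467^1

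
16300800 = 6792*2400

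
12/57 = 4/19= 0.21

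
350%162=26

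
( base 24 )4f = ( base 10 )111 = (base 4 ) 1233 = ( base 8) 157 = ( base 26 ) 47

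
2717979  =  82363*33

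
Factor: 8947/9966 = 2^( - 1)*3^( - 1)*11^ ( - 1) * 23^1*151^ (-1 )*389^1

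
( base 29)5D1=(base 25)788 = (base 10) 4583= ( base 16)11E7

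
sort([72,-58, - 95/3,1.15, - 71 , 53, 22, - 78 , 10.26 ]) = [ - 78,-71,-58,-95/3,1.15,10.26, 22, 53,72]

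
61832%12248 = 592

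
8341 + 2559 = 10900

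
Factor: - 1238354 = -2^1*13^1 * 47629^1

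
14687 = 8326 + 6361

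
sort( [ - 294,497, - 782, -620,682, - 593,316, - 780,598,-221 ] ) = [ - 782, - 780, - 620, - 593 , - 294, - 221,316 , 497,598 , 682]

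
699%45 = 24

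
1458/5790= 243/965 = 0.25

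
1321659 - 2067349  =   - 745690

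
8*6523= 52184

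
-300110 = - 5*60022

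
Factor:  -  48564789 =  - 3^1 * 7^1*13^1*177893^1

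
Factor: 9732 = 2^2*3^1 * 811^1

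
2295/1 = 2295 =2295.00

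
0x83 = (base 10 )131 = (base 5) 1011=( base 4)2003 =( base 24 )5B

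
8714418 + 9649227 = 18363645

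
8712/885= 9 + 249/295 = 9.84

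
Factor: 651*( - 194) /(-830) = 63147/415 = 3^1*5^ (-1 )*7^1*31^1 * 83^(-1)*97^1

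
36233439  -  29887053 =6346386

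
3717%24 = 21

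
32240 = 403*80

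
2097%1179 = 918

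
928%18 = 10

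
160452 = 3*53484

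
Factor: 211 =211^1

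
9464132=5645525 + 3818607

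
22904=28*818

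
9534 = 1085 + 8449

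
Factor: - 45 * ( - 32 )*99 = 142560 = 2^5*3^4*5^1*11^1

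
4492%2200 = 92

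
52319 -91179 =-38860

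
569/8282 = 569/8282 = 0.07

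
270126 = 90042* 3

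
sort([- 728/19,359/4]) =[ - 728/19,  359/4]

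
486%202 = 82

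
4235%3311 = 924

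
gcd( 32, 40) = 8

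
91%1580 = 91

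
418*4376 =1829168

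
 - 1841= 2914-4755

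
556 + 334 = 890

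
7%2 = 1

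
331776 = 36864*9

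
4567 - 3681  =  886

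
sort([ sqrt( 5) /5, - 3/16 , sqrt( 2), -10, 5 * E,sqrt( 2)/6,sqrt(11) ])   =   [ - 10,-3/16, sqrt( 2 ) /6,sqrt( 5)/5, sqrt( 2),sqrt(11), 5* E] 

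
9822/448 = 21+207/224 = 21.92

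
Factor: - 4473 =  - 3^2*7^1 * 71^1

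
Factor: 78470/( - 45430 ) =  - 11^( - 1)*19^1 = - 19/11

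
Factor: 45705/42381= 3^( - 1) *5^1*11^1*17^ (  -  1 ) = 55/51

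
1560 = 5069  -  3509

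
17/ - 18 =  - 17/18 = -0.94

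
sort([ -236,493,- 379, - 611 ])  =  [-611, - 379, - 236,493 ]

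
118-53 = 65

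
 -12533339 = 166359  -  12699698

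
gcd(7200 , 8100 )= 900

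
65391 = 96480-31089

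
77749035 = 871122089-793373054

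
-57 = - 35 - 22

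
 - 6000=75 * ( - 80)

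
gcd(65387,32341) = 1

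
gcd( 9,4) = 1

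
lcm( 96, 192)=192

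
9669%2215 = 809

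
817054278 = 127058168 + 689996110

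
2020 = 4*505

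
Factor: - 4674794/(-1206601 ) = 2^1*11^( - 1 )*229^(-1) * 479^(-1 )*  2337397^1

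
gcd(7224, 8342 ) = 86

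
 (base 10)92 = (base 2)1011100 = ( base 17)57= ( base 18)52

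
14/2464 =1/176 = 0.01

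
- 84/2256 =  - 1 +181/188 = - 0.04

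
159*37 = 5883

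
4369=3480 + 889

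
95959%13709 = 13705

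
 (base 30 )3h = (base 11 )98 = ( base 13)83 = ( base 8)153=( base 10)107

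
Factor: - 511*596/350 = - 21754/25 =- 2^1  *  5^( - 2 )*73^1 *149^1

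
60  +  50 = 110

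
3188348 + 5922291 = 9110639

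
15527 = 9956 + 5571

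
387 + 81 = 468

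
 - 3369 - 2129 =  - 5498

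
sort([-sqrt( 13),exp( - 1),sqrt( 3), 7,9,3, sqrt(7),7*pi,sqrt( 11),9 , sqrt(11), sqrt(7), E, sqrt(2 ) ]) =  [ - sqrt(13),exp( - 1), sqrt( 2), sqrt( 3),sqrt (7),sqrt (7), E, 3, sqrt( 11 ),sqrt(11),  7,9,9, 7*pi ] 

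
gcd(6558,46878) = 6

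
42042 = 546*77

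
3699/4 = 3699/4 = 924.75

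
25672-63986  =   - 38314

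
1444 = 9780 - 8336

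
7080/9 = 786 + 2/3 = 786.67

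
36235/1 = 36235 = 36235.00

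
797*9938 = 7920586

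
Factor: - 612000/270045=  - 800/353 = -2^5*5^2 * 353^( - 1 ) 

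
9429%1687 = 994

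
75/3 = 25 = 25.00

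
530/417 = 1 + 113/417 = 1.27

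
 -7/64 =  -1 + 57/64  =  -  0.11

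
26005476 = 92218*282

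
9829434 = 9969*986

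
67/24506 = 67/24506=0.00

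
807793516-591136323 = 216657193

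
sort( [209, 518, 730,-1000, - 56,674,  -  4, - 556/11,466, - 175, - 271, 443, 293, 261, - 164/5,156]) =[ -1000, - 271, - 175,  -  56, - 556/11, - 164/5, - 4,156,209, 261 , 293,443 , 466, 518, 674,730]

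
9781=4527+5254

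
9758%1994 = 1782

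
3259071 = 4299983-1040912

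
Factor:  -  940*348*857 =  - 280341840 = -2^4  *3^1* 5^1*29^1* 47^1*857^1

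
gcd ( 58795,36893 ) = 1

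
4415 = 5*883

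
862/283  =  862/283= 3.05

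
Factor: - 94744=-2^3 * 13^1*911^1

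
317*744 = 235848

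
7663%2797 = 2069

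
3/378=1/126 = 0.01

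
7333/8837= 7333/8837=0.83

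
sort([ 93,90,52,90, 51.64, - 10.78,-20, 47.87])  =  [ - 20,  -  10.78, 47.87, 51.64,52,90, 90,93 ]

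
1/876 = 1/876 = 0.00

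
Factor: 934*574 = 536116 = 2^2*7^1*41^1 * 467^1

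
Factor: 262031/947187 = 3^( - 3)*7^1*11^1 * 41^1*83^1*35081^(-1) 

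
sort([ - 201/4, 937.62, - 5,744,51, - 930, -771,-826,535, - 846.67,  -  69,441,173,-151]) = [- 930, -846.67, - 826, -771,-151, - 69,  -  201/4, - 5, 51, 173,441, 535,744,937.62 ]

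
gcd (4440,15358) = 2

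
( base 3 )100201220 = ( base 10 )7098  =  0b1101110111010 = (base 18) 13G6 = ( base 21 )G20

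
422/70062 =211/35031 = 0.01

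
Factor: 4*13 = 2^2*13^1  =  52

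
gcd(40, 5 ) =5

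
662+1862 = 2524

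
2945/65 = 45+4/13 = 45.31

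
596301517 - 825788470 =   -  229486953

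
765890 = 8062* 95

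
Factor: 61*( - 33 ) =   -  2013 = - 3^1*11^1*61^1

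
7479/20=7479/20  =  373.95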